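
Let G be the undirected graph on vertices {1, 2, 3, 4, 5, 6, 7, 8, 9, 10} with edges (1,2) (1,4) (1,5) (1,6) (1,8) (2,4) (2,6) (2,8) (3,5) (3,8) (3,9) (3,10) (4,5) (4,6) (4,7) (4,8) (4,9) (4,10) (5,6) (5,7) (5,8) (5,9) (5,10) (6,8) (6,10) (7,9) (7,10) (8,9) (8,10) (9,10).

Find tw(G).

A width-4 tree decomposition is:
Bags: B1 = {1, 4, 5, 6, 8}  B2 = {4, 5, 6, 8, 10}  B3 = {4, 5, 8, 9, 10}  B4 = {3, 5, 8, 9, 10}  B5 = {1, 2, 4, 6, 8}  B6 = {4, 5, 7, 9, 10}
Tree: B1–B2, B2–B3, B3–B4, B1–B5, B3–B6
Every bag has size at most 5, so the width is 5 − 1 = 4 and tw(G) ≤ 4. On the other hand G contains the 5-clique {3, 5, 8, 9, 10}. A clique must lie in a single bag of any decomposition, so no decomposition can have width below 4. Hence tw(G) = 4 exactly.

4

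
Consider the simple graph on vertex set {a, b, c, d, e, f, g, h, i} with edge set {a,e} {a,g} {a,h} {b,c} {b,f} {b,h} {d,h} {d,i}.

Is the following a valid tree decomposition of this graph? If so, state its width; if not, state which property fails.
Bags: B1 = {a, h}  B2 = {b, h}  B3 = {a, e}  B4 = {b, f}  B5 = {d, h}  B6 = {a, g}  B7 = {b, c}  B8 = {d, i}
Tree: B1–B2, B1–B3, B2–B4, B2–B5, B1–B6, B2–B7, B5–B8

Yes; width 1.

Checking the three conditions: (i) the bags cover all of {a, b, c, d, e, f, g, h, i}; (ii) for each edge, some bag contains both endpoints; (iii) the bags containing any fixed vertex form a subtree. All hold, so the decomposition is valid with width 2 − 1 = 1.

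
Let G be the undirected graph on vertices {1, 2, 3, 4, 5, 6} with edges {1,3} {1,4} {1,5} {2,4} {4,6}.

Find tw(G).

A width-1 tree decomposition is:
Bags: B1 = {2, 4}  B2 = {1, 4}  B3 = {4, 6}  B4 = {1, 5}  B5 = {1, 3}
Tree: B1–B2, B1–B3, B2–B4, B2–B5
Each bag holds 2 vertices, so the decomposition has width 1, which upper-bounds the treewidth. Any graph with an edge has treewidth ≥ 1, and G has the edge 4–2. The upper and lower bounds meet at 1, so that is the treewidth.

1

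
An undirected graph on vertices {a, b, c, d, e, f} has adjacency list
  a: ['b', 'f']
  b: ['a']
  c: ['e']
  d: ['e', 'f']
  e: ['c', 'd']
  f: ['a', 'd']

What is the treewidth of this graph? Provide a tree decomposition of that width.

Every bag has size at most 2, so the width is 2 − 1 = 1 and tw(G) ≤ 1. Since G has at least one edge (e.g. c–e), it is not an edgeless graph, so tw(G) ≥ 1. The upper and lower bounds meet at 1, so that is the treewidth.

Treewidth 1.
One optimal decomposition is:
Bags: B1 = {c, e}  B2 = {d, e}  B3 = {d, f}  B4 = {a, f}  B5 = {a, b}
Tree: B1–B2, B2–B3, B3–B4, B4–B5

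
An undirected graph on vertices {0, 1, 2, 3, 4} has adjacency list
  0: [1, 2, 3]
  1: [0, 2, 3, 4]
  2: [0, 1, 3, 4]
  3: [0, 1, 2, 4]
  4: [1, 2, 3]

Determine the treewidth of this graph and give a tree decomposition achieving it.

The largest bag has 4 vertices, giving width 3; this decomposition certifies tw(G) ≤ 3. On the other hand G contains the 4-clique {0, 1, 2, 3}. A clique must lie in a single bag of any decomposition, so no decomposition can have width below 3. The upper and lower bounds meet at 3, so that is the treewidth.

Treewidth 3.
One such decomposition:
Bags: B1 = {1, 2, 3, 4}  B2 = {0, 1, 2, 3}
Tree: B1–B2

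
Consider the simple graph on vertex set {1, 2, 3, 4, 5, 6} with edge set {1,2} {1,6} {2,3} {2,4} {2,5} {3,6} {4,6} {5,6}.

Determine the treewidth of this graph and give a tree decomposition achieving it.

Treewidth 2.
One such decomposition:
Bags: B1 = {2, 5, 6}  B2 = {1, 2, 6}  B3 = {2, 4, 6}  B4 = {2, 3, 6}
Tree: B1–B2, B2–B3, B3–B4

The largest bag has 3 vertices, giving width 2; this decomposition certifies tw(G) ≤ 2. Since 5–6–1–2–5 is a cycle in G, G is not acyclic. Forests are exactly the graphs of treewidth ≤ 1, so tw(G) ≥ 2. Combining the bounds, tw(G) = 2.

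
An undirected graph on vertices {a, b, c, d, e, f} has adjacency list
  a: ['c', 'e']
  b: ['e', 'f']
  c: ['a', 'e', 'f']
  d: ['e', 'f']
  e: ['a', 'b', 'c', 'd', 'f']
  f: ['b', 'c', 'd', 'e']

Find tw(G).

A width-2 tree decomposition is:
Bags: B1 = {d, e, f}  B2 = {c, e, f}  B3 = {b, e, f}  B4 = {a, c, e}
Tree: B1–B2, B1–B3, B2–B4
Every bag has size at most 3, so the width is 3 − 1 = 2 and tw(G) ≤ 2. Conversely, {a, c, e} is a clique of size 3, and the vertices of any clique must share a bag in every tree decomposition; so some bag has ≥ 3 vertices and tw(G) ≥ 2. Hence tw(G) = 2 exactly.

2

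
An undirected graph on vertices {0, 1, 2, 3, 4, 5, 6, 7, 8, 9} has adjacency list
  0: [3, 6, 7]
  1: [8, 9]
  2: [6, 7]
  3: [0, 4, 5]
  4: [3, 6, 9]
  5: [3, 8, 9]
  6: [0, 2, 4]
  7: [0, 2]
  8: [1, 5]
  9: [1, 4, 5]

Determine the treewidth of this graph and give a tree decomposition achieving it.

Each bag holds 3 vertices, so the decomposition has width 2, which upper-bounds the treewidth. Since 2–7–0–6–2 is a cycle in G, G is not acyclic. Forests are exactly the graphs of treewidth ≤ 1, so tw(G) ≥ 2. Therefore the treewidth is 2.

Treewidth 2.
One such decomposition:
Bags: B1 = {2, 6, 7}  B2 = {0, 6, 7}  B3 = {0, 4, 6}  B4 = {0, 3, 4}  B5 = {3, 4, 9}  B6 = {3, 5, 9}  B7 = {1, 5, 9}  B8 = {1, 5, 8}
Tree: B1–B2, B2–B3, B3–B4, B4–B5, B5–B6, B6–B7, B7–B8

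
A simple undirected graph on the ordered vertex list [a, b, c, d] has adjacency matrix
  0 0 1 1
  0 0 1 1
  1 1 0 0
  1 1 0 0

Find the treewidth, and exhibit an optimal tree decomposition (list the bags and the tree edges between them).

The largest bag has 3 vertices, giving width 2; this decomposition certifies tw(G) ≤ 2. For the lower bound, G contains the cycle b–c–a–d–b, so G is not a forest; only forests have treewidth ≤ 1, hence tw(G) ≥ 2. The upper and lower bounds meet at 2, so that is the treewidth.

Treewidth 2.
One optimal decomposition is:
Bags: B1 = {a, b, c}  B2 = {a, b, d}
Tree: B1–B2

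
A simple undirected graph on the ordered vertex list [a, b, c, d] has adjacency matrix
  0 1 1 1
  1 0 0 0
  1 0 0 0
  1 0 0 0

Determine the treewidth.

A width-1 tree decomposition is:
Bags: B1 = {a, d}  B2 = {a, b}  B3 = {a, c}
Tree: B1–B2, B1–B3
The largest bag has 2 vertices, giving width 1; this decomposition certifies tw(G) ≤ 1. Since G has at least one edge (e.g. a–d), it is not an edgeless graph, so tw(G) ≥ 1. Hence tw(G) = 1 exactly.

1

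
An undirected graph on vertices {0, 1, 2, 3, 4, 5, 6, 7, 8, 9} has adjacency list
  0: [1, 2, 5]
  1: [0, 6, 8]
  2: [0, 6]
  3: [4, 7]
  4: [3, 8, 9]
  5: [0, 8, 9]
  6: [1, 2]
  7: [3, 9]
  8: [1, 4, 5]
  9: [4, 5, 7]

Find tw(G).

2

A width-2 tree decomposition is:
Bags: B1 = {0, 2, 6}  B2 = {0, 1, 6}  B3 = {0, 1, 5}  B4 = {1, 5, 8}  B5 = {5, 8, 9}  B6 = {4, 8, 9}  B7 = {4, 7, 9}  B8 = {3, 4, 7}
Tree: B1–B2, B2–B3, B3–B4, B4–B5, B5–B6, B6–B7, B7–B8
Each bag holds 3 vertices, so the decomposition has width 2, which upper-bounds the treewidth. The edges 2–6–1–0–2 form a cycle, so G is not a tree and its treewidth is at least 2. The upper and lower bounds meet at 2, so that is the treewidth.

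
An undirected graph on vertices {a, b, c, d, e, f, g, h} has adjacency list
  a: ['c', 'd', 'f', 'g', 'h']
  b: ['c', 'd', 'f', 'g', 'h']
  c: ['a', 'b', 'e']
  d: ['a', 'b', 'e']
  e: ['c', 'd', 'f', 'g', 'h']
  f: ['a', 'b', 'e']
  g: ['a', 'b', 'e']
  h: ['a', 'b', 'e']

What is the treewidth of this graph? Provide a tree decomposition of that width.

Treewidth 3.
Bags: B1 = {a, b, d, e}  B2 = {a, b, e, f}  B3 = {a, b, e, h}  B4 = {a, b, e, g}  B5 = {a, b, c, e}
Tree: B1–B2, B2–B3, B3–B4, B4–B5

Each bag holds 4 vertices, so the decomposition has width 3, which upper-bounds the treewidth. For the lower bound: the 4 vertex sets {d,e}, {a,f}, {b}, {h} are disjoint, each induces a connected subgraph, and every pair is joined by at least one edge of G. Contracting each set to a single vertex therefore yields K_{4} as a minor, and since treewidth is minor-monotone, tw(G) ≥ tw(K_{4}) = 3. Therefore the treewidth is 3.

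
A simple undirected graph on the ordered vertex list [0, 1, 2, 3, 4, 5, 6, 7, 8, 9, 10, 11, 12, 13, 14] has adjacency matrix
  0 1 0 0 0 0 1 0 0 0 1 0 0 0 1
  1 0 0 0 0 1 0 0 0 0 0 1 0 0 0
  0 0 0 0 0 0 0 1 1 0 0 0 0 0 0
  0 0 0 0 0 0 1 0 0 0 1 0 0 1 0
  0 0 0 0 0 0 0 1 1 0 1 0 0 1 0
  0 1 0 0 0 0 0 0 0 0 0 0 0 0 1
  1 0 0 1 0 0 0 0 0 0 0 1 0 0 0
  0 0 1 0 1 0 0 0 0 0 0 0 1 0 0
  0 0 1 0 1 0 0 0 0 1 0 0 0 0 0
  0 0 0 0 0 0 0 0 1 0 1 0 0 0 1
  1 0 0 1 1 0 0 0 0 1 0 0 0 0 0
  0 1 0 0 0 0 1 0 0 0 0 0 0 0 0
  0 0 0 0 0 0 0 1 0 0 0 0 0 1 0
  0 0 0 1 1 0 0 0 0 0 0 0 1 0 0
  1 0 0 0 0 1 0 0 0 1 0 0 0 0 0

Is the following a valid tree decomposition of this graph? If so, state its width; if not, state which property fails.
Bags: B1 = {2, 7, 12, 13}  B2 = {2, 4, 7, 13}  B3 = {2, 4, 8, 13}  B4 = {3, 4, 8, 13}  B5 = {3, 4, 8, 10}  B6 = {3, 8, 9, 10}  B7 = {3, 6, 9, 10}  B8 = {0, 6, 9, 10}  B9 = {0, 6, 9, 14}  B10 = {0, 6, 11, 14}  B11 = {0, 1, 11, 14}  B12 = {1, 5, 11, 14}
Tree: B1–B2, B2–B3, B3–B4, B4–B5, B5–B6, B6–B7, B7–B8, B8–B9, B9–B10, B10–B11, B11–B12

Vertex coverage: the bags together contain {0, 1, 2, 3, 4, 5, 6, 7, 8, 9, 10, 11, 12, 13, 14}, the full vertex set. Edge coverage: each edge of G has both endpoints in at least one bag. Running intersection: for every vertex, the bags containing it form a connected subtree. All three properties hold, so this is a valid tree decomposition of width max|bag| − 1 = 3, and hence tw(G) ≤ 3.

Yes; width 3.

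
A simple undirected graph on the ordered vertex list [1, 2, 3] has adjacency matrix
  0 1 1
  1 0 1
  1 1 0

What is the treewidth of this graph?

A width-2 tree decomposition is:
Bags: B1 = {1, 2, 3}
Tree: (single bag)
With just one bag of size 3, the width is 3 − 1 = 2, so tw(G) ≤ 2. Conversely, {1, 2, 3} is a clique of size 3, and the vertices of any clique must share a bag in every tree decomposition; so some bag has ≥ 3 vertices and tw(G) ≥ 2. Therefore the treewidth is 2.

2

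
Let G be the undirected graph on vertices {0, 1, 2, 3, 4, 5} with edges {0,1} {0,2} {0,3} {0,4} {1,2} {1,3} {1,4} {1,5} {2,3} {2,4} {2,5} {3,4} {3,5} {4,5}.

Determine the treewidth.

A width-4 tree decomposition is:
Bags: B1 = {1, 2, 3, 4, 5}  B2 = {0, 1, 2, 3, 4}
Tree: B1–B2
Each bag holds 5 vertices, so the decomposition has width 4, which upper-bounds the treewidth. On the other hand G contains the 5-clique {0, 1, 2, 3, 4}. A clique must lie in a single bag of any decomposition, so no decomposition can have width below 4. The upper and lower bounds meet at 4, so that is the treewidth.

4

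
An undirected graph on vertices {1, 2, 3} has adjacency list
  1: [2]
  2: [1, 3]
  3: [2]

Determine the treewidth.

A width-1 tree decomposition is:
Bags: B1 = {2, 3}  B2 = {1, 2}
Tree: B1–B2
The largest bag has 2 vertices, giving width 1; this decomposition certifies tw(G) ≤ 1. Any graph with an edge has treewidth ≥ 1, and G has the edge 2–3. Therefore the treewidth is 1.

1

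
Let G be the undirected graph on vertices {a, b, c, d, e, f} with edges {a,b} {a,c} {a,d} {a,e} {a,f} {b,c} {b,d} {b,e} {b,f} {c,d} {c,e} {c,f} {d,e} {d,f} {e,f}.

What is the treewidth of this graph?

A width-5 tree decomposition is:
Bags: B1 = {a, b, c, d, e, f}
Tree: (single bag)
A single bag containing all 6 vertices is trivially a valid decomposition of width 5. Conversely, {a, b, c, d, e, f} is a clique of size 6, and the vertices of any clique must share a bag in every tree decomposition; so some bag has ≥ 6 vertices and tw(G) ≥ 5. Combining the bounds, tw(G) = 5.

5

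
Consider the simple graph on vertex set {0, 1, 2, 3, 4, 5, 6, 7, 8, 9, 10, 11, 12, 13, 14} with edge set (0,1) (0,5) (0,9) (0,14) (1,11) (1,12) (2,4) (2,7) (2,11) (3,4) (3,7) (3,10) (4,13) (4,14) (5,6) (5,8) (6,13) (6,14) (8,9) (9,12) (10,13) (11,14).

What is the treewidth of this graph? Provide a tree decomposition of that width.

Treewidth 3.
One such decomposition:
Bags: B1 = {3, 7, 10, 13}  B2 = {3, 4, 7, 13}  B3 = {2, 4, 7, 13}  B4 = {2, 4, 6, 13}  B5 = {2, 4, 6, 14}  B6 = {2, 6, 11, 14}  B7 = {5, 6, 11, 14}  B8 = {0, 5, 11, 14}  B9 = {0, 1, 5, 11}  B10 = {0, 1, 5, 8}  B11 = {0, 1, 8, 9}  B12 = {1, 8, 9, 12}
Tree: B1–B2, B2–B3, B3–B4, B4–B5, B5–B6, B6–B7, B7–B8, B8–B9, B9–B10, B10–B11, B11–B12

Each bag holds 4 vertices, so the decomposition has width 3, which upper-bounds the treewidth. For the lower bound: the 4 vertex sets {3,7,10}, {13}, {4}, {2,6,11,14} are disjoint, each induces a connected subgraph, and every pair is joined by at least one edge of G. Contracting each set to a single vertex therefore yields K_{4} as a minor, and since treewidth is minor-monotone, tw(G) ≥ tw(K_{4}) = 3. The upper and lower bounds meet at 3, so that is the treewidth.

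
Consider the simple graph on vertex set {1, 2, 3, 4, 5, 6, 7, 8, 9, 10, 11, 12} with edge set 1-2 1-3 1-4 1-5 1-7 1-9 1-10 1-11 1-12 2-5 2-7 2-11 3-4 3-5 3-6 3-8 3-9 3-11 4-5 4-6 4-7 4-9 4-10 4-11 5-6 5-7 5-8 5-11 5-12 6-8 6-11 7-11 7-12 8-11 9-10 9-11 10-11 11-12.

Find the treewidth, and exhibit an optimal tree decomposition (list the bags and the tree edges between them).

Treewidth 4.
Bags: B1 = {1, 3, 4, 5, 11}  B2 = {3, 4, 5, 6, 11}  B3 = {1, 3, 4, 9, 11}  B4 = {1, 4, 9, 10, 11}  B5 = {1, 4, 5, 7, 11}  B6 = {3, 5, 6, 8, 11}  B7 = {1, 5, 7, 11, 12}  B8 = {1, 2, 5, 7, 11}
Tree: B1–B2, B1–B3, B3–B4, B1–B5, B2–B6, B5–B7, B5–B8

The largest bag has 5 vertices, giving width 4; this decomposition certifies tw(G) ≤ 4. For the lower bound, the 5 vertices {3, 5, 6, 8, 11} are pairwise adjacent, and any tree decomposition puts a clique entirely inside one bag — forcing width ≥ 4. Combining the bounds, tw(G) = 4.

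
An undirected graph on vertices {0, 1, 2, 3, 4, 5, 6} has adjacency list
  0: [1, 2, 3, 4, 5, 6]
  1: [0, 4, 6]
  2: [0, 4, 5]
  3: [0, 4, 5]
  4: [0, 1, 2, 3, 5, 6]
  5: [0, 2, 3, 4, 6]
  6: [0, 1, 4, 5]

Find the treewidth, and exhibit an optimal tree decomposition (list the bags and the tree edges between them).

Treewidth 3.
One optimal decomposition is:
Bags: B1 = {0, 2, 4, 5}  B2 = {0, 4, 5, 6}  B3 = {0, 1, 4, 6}  B4 = {0, 3, 4, 5}
Tree: B1–B2, B2–B3, B1–B4

Each bag holds 4 vertices, so the decomposition has width 3, which upper-bounds the treewidth. On the other hand G contains the 4-clique {0, 1, 4, 6}. A clique must lie in a single bag of any decomposition, so no decomposition can have width below 3. Hence tw(G) = 3 exactly.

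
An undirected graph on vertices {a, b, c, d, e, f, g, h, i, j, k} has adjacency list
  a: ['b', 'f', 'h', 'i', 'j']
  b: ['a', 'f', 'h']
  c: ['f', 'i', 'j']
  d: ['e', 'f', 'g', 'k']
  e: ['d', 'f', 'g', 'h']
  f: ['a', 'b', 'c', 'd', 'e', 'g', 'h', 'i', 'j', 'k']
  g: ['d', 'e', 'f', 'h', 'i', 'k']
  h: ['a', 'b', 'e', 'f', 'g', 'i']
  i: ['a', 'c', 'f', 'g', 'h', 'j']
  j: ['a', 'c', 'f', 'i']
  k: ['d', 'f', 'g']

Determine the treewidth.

A width-3 tree decomposition is:
Bags: B1 = {a, f, h, i}  B2 = {f, g, h, i}  B3 = {e, f, g, h}  B4 = {d, e, f, g}  B5 = {a, b, f, h}  B6 = {a, f, i, j}  B7 = {c, f, i, j}  B8 = {d, f, g, k}
Tree: B1–B2, B2–B3, B3–B4, B1–B5, B1–B6, B6–B7, B4–B8
Every bag has size at most 4, so the width is 4 − 1 = 3 and tw(G) ≤ 3. On the other hand G contains the 4-clique {d, e, f, g}. A clique must lie in a single bag of any decomposition, so no decomposition can have width below 3. Therefore the treewidth is 3.

3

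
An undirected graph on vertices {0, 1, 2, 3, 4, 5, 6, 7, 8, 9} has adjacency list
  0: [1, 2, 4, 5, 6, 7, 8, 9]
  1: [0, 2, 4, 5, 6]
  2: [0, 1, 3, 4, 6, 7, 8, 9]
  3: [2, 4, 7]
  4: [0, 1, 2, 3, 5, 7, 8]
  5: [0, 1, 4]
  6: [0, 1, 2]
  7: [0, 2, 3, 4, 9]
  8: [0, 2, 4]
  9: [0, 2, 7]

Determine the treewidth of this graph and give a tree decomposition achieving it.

Every bag has size at most 4, so the width is 4 − 1 = 3 and tw(G) ≤ 3. Conversely, {0, 2, 7, 9} is a clique of size 4, and the vertices of any clique must share a bag in every tree decomposition; so some bag has ≥ 4 vertices and tw(G) ≥ 3. Hence tw(G) = 3 exactly.

Treewidth 3.
Bags: B1 = {0, 2, 4, 8}  B2 = {0, 2, 4, 7}  B3 = {2, 3, 4, 7}  B4 = {0, 1, 2, 4}  B5 = {0, 2, 7, 9}  B6 = {0, 1, 2, 6}  B7 = {0, 1, 4, 5}
Tree: B1–B2, B2–B3, B2–B4, B2–B5, B4–B6, B4–B7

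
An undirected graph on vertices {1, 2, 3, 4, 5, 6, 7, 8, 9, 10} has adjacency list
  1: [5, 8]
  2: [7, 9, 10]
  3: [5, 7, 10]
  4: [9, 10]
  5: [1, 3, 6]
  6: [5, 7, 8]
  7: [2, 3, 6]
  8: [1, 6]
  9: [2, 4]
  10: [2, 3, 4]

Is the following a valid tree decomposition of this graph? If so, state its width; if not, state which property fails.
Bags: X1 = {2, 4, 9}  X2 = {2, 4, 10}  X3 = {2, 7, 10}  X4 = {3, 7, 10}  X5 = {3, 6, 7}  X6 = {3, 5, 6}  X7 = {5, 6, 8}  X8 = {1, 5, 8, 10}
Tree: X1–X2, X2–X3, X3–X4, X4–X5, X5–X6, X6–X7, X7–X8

A tree decomposition must satisfy three properties: every vertex lies in some bag; for every edge, both endpoints lie together in some bag; and for every vertex, the bags containing it form a connected subtree. Here bags containing vertex 10 are not connected in the tree, so the decomposition is invalid.

No — bags containing vertex 10 are not connected in the tree.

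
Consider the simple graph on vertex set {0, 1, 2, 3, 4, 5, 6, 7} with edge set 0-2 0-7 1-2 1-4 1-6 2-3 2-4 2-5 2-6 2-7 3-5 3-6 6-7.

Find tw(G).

A width-2 tree decomposition is:
Bags: B1 = {2, 6, 7}  B2 = {2, 3, 6}  B3 = {1, 2, 6}  B4 = {1, 2, 4}  B5 = {0, 2, 7}  B6 = {2, 3, 5}
Tree: B1–B2, B2–B3, B3–B4, B1–B5, B2–B6
Each bag holds 3 vertices, so the decomposition has width 2, which upper-bounds the treewidth. Conversely, {0, 2, 7} is a clique of size 3, and the vertices of any clique must share a bag in every tree decomposition; so some bag has ≥ 3 vertices and tw(G) ≥ 2. Therefore the treewidth is 2.

2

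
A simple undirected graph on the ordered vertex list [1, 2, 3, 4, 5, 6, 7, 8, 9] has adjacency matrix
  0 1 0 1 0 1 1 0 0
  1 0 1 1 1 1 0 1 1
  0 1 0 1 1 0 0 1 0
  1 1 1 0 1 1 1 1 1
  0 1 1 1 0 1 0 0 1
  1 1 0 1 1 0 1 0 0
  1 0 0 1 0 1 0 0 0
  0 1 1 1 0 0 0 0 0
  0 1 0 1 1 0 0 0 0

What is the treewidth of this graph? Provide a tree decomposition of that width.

Treewidth 3.
Bags: B1 = {1, 4, 6, 7}  B2 = {1, 2, 4, 6}  B3 = {2, 4, 5, 6}  B4 = {2, 3, 4, 5}  B5 = {2, 3, 4, 8}  B6 = {2, 4, 5, 9}
Tree: B1–B2, B2–B3, B3–B4, B4–B5, B4–B6

The largest bag has 4 vertices, giving width 3; this decomposition certifies tw(G) ≤ 3. For the lower bound, the 4 vertices {2, 3, 4, 8} are pairwise adjacent, and any tree decomposition puts a clique entirely inside one bag — forcing width ≥ 3. The upper and lower bounds meet at 3, so that is the treewidth.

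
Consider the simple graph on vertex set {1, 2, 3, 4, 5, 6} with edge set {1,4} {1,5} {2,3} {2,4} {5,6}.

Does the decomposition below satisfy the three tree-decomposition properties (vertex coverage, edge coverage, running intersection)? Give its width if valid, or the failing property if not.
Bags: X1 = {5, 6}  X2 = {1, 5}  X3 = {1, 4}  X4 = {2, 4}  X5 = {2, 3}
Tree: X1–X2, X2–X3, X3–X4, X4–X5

Yes; width 1.

Vertex coverage: the bags together contain {1, 2, 3, 4, 5, 6}, the full vertex set. Edge coverage: each edge of G has both endpoints in at least one bag. Running intersection: for every vertex, the bags containing it form a connected subtree. All three properties hold, so this is a valid tree decomposition of width max|bag| − 1 = 1, and hence tw(G) ≤ 1.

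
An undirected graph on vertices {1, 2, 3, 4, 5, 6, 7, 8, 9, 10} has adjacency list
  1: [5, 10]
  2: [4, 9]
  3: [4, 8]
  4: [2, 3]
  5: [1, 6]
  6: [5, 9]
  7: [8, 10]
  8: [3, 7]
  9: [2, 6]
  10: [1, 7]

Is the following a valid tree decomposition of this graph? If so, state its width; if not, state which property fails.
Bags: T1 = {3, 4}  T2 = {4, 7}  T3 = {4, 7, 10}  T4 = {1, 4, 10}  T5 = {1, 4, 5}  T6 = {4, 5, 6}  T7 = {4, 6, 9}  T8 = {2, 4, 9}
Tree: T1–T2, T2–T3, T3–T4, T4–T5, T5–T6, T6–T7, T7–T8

A tree decomposition must satisfy three properties: every vertex lies in some bag; for every edge, both endpoints lie together in some bag; and for every vertex, the bags containing it form a connected subtree. Here vertex 8 appears in no bag, so the decomposition is invalid.

No — vertex 8 appears in no bag.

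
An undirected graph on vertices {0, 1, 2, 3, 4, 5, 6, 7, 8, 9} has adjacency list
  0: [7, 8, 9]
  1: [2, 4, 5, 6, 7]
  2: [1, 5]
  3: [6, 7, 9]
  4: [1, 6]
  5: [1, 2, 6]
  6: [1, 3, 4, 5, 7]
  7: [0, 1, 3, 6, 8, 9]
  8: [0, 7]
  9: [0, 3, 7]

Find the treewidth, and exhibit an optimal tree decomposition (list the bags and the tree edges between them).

Each bag holds 3 vertices, so the decomposition has width 2, which upper-bounds the treewidth. Conversely, {1, 2, 5} is a clique of size 3, and the vertices of any clique must share a bag in every tree decomposition; so some bag has ≥ 3 vertices and tw(G) ≥ 2. The upper and lower bounds meet at 2, so that is the treewidth.

Treewidth 2.
Bags: B1 = {1, 6, 7}  B2 = {3, 6, 7}  B3 = {3, 7, 9}  B4 = {1, 4, 6}  B5 = {0, 7, 9}  B6 = {1, 5, 6}  B7 = {0, 7, 8}  B8 = {1, 2, 5}
Tree: B1–B2, B2–B3, B1–B4, B3–B5, B1–B6, B5–B7, B6–B8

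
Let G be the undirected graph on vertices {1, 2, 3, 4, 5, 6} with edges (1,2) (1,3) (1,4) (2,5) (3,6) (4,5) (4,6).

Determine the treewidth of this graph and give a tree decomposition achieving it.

Every bag has size at most 3, so the width is 3 − 1 = 2 and tw(G) ≤ 2. For the lower bound, G contains the cycle 5–2–1–4–5, so G is not a forest; only forests have treewidth ≤ 1, hence tw(G) ≥ 2. The upper and lower bounds meet at 2, so that is the treewidth.

Treewidth 2.
One optimal decomposition is:
Bags: B1 = {2, 4, 5}  B2 = {1, 2, 4}  B3 = {1, 4, 6}  B4 = {1, 3, 6}
Tree: B1–B2, B2–B3, B3–B4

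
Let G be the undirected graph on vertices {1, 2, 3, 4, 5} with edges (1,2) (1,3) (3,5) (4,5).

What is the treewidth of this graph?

1

A width-1 tree decomposition is:
Bags: B1 = {1, 2}  B2 = {1, 3}  B3 = {3, 5}  B4 = {4, 5}
Tree: B1–B2, B2–B3, B3–B4
Every bag has size at most 2, so the width is 2 − 1 = 1 and tw(G) ≤ 1. Since G has at least one edge (e.g. 2–1), it is not an edgeless graph, so tw(G) ≥ 1. Hence tw(G) = 1 exactly.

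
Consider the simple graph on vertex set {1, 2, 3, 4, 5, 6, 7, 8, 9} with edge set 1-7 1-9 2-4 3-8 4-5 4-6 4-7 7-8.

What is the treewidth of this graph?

1

A width-1 tree decomposition is:
Bags: B1 = {3, 8}  B2 = {7, 8}  B3 = {1, 7}  B4 = {4, 7}  B5 = {1, 9}  B6 = {4, 6}  B7 = {4, 5}  B8 = {2, 4}
Tree: B1–B2, B2–B3, B2–B4, B3–B5, B4–B6, B6–B7, B6–B8
Each bag holds 2 vertices, so the decomposition has width 1, which upper-bounds the treewidth. Any graph with an edge has treewidth ≥ 1, and G has the edge 8–3. Combining the bounds, tw(G) = 1.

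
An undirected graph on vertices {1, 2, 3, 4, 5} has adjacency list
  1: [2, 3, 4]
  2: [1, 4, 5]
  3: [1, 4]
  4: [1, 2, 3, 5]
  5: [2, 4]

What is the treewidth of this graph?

A width-2 tree decomposition is:
Bags: B1 = {1, 2, 4}  B2 = {1, 3, 4}  B3 = {2, 4, 5}
Tree: B1–B2, B1–B3
The largest bag has 3 vertices, giving width 2; this decomposition certifies tw(G) ≤ 2. For the lower bound, the 3 vertices {1, 2, 4} are pairwise adjacent, and any tree decomposition puts a clique entirely inside one bag — forcing width ≥ 2. Therefore the treewidth is 2.

2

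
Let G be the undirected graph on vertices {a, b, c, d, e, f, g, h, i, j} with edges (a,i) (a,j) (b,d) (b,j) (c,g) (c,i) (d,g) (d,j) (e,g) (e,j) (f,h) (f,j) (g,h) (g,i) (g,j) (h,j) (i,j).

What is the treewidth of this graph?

2

A width-2 tree decomposition is:
Bags: B1 = {d, g, j}  B2 = {g, h, j}  B3 = {e, g, j}  B4 = {b, d, j}  B5 = {g, i, j}  B6 = {f, h, j}  B7 = {a, i, j}  B8 = {c, g, i}
Tree: B1–B2, B1–B3, B1–B4, B2–B5, B2–B6, B5–B7, B5–B8
The largest bag has 3 vertices, giving width 2; this decomposition certifies tw(G) ≤ 2. On the other hand G contains the 3-clique {d, g, j}. A clique must lie in a single bag of any decomposition, so no decomposition can have width below 2. Hence tw(G) = 2 exactly.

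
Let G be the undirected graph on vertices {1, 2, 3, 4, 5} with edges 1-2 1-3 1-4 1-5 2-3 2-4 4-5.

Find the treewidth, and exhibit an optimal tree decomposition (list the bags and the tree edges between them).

Treewidth 2.
Bags: B1 = {1, 4, 5}  B2 = {1, 2, 4}  B3 = {1, 2, 3}
Tree: B1–B2, B2–B3

The largest bag has 3 vertices, giving width 2; this decomposition certifies tw(G) ≤ 2. On the other hand G contains the 3-clique {1, 2, 3}. A clique must lie in a single bag of any decomposition, so no decomposition can have width below 2. The upper and lower bounds meet at 2, so that is the treewidth.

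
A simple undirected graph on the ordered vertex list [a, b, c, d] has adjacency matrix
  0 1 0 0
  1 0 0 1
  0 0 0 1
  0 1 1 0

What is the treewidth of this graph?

A width-1 tree decomposition is:
Bags: B1 = {a, b}  B2 = {b, d}  B3 = {c, d}
Tree: B1–B2, B2–B3
The largest bag has 2 vertices, giving width 1; this decomposition certifies tw(G) ≤ 1. Since G has at least one edge (e.g. a–b), it is not an edgeless graph, so tw(G) ≥ 1. The upper and lower bounds meet at 1, so that is the treewidth.

1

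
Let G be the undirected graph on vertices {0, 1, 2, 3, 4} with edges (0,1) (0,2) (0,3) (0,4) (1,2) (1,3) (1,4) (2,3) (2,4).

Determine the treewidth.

A width-3 tree decomposition is:
Bags: B1 = {0, 1, 2, 4}  B2 = {0, 1, 2, 3}
Tree: B1–B2
Each bag holds 4 vertices, so the decomposition has width 3, which upper-bounds the treewidth. Conversely, {0, 1, 2, 3} is a clique of size 4, and the vertices of any clique must share a bag in every tree decomposition; so some bag has ≥ 4 vertices and tw(G) ≥ 3. Hence tw(G) = 3 exactly.

3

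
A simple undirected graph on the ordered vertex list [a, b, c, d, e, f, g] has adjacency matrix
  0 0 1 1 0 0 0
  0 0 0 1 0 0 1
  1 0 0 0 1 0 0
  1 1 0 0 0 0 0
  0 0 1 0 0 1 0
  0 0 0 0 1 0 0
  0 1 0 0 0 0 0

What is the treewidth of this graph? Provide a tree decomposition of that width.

The largest bag has 2 vertices, giving width 1; this decomposition certifies tw(G) ≤ 1. G has an edge, so its treewidth is at least 1. The upper and lower bounds meet at 1, so that is the treewidth.

Treewidth 1.
One such decomposition:
Bags: B1 = {e, f}  B2 = {c, e}  B3 = {a, c}  B4 = {a, d}  B5 = {b, d}  B6 = {b, g}
Tree: B1–B2, B2–B3, B3–B4, B4–B5, B5–B6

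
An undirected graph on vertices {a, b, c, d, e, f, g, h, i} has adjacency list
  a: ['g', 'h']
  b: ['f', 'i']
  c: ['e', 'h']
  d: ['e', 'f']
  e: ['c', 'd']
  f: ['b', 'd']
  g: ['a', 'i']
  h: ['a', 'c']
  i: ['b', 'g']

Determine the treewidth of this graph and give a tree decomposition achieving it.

The largest bag has 3 vertices, giving width 2; this decomposition certifies tw(G) ≤ 2. For the lower bound, G contains the cycle f–d–e–c–h–a–g–i–b–f, so G is not a forest; only forests have treewidth ≤ 1, hence tw(G) ≥ 2. The upper and lower bounds meet at 2, so that is the treewidth.

Treewidth 2.
One such decomposition:
Bags: B1 = {d, e, f}  B2 = {c, e, f}  B3 = {c, f, h}  B4 = {a, f, h}  B5 = {a, f, g}  B6 = {f, g, i}  B7 = {b, f, i}
Tree: B1–B2, B2–B3, B3–B4, B4–B5, B5–B6, B6–B7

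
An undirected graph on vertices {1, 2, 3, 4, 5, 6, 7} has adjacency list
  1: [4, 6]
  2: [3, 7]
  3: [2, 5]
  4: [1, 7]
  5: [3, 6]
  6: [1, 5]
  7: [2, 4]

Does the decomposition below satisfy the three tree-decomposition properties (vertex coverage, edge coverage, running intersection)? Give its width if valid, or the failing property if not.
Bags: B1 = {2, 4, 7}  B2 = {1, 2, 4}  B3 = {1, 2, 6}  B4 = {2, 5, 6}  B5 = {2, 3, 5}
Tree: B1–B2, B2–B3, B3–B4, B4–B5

Yes; width 2.

Checking the three conditions: (i) the bags cover all of {1, 2, 3, 4, 5, 6, 7}; (ii) for each edge, some bag contains both endpoints; (iii) the bags containing any fixed vertex form a subtree. All hold, so the decomposition is valid with width 3 − 1 = 2.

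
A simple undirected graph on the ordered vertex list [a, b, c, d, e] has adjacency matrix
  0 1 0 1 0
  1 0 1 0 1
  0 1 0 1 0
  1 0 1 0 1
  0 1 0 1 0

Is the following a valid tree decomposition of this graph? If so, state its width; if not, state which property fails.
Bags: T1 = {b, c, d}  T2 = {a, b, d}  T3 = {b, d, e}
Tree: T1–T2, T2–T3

Yes; width 2.

Checking the three conditions: (i) the bags cover all of {a, b, c, d, e}; (ii) for each edge, some bag contains both endpoints; (iii) the bags containing any fixed vertex form a subtree. All hold, so the decomposition is valid with width 3 − 1 = 2.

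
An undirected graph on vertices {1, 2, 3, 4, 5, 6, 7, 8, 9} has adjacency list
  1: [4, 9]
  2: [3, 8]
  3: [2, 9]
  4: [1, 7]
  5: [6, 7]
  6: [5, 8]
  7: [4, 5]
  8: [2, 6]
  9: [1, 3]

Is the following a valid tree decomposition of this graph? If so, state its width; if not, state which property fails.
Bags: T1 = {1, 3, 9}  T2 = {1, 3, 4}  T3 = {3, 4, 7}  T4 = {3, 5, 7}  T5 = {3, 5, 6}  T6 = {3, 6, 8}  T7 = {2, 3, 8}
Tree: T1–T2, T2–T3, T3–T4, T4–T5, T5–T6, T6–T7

Checking the three conditions: (i) the bags cover all of {1, 2, 3, 4, 5, 6, 7, 8, 9}; (ii) for each edge, some bag contains both endpoints; (iii) the bags containing any fixed vertex form a subtree. All hold, so the decomposition is valid with width 3 − 1 = 2.

Yes; width 2.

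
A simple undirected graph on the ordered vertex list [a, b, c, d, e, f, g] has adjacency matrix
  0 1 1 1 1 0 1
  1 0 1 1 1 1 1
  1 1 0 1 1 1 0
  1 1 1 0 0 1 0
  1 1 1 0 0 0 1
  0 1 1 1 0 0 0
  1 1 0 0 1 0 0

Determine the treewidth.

3

A width-3 tree decomposition is:
Bags: B1 = {a, b, c, e}  B2 = {a, b, c, d}  B3 = {a, b, e, g}  B4 = {b, c, d, f}
Tree: B1–B2, B1–B3, B2–B4
The largest bag has 4 vertices, giving width 3; this decomposition certifies tw(G) ≤ 3. On the other hand G contains the 4-clique {a, b, e, g}. A clique must lie in a single bag of any decomposition, so no decomposition can have width below 3. Hence tw(G) = 3 exactly.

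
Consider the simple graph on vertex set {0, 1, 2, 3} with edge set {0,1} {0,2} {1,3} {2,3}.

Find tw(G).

A width-2 tree decomposition is:
Bags: B1 = {1, 2, 3}  B2 = {0, 1, 2}
Tree: B1–B2
Every bag has size at most 3, so the width is 3 − 1 = 2 and tw(G) ≤ 2. The edges 2–3–1–0–2 form a cycle, so G is not a tree and its treewidth is at least 2. Combining the bounds, tw(G) = 2.

2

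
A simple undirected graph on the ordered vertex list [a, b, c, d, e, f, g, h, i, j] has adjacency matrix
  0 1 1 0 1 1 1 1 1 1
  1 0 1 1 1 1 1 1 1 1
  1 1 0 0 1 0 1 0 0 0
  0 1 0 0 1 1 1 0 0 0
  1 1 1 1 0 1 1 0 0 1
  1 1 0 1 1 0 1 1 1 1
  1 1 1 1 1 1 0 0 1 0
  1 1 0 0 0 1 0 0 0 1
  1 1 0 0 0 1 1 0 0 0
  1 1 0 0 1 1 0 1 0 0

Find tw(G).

A width-4 tree decomposition is:
Bags: B1 = {a, b, f, g, i}  B2 = {a, b, e, f, g}  B3 = {a, b, e, f, j}  B4 = {a, b, c, e, g}  B5 = {b, d, e, f, g}  B6 = {a, b, f, h, j}
Tree: B1–B2, B2–B3, B2–B4, B2–B5, B3–B6
Each bag holds 5 vertices, so the decomposition has width 4, which upper-bounds the treewidth. On the other hand G contains the 5-clique {a, b, c, e, g}. A clique must lie in a single bag of any decomposition, so no decomposition can have width below 4. The upper and lower bounds meet at 4, so that is the treewidth.

4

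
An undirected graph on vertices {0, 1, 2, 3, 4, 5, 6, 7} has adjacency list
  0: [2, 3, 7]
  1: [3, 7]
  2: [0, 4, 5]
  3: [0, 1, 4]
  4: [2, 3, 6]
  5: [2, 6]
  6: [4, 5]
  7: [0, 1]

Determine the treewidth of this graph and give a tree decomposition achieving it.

Treewidth 2.
One such decomposition:
Bags: B1 = {4, 5, 6}  B2 = {2, 4, 5}  B3 = {2, 3, 4}  B4 = {0, 2, 3}  B5 = {0, 1, 3}  B6 = {0, 1, 7}
Tree: B1–B2, B2–B3, B3–B4, B4–B5, B5–B6

The largest bag has 3 vertices, giving width 2; this decomposition certifies tw(G) ≤ 2. For the lower bound, G contains the cycle 6–5–2–4–6, so G is not a forest; only forests have treewidth ≤ 1, hence tw(G) ≥ 2. The upper and lower bounds meet at 2, so that is the treewidth.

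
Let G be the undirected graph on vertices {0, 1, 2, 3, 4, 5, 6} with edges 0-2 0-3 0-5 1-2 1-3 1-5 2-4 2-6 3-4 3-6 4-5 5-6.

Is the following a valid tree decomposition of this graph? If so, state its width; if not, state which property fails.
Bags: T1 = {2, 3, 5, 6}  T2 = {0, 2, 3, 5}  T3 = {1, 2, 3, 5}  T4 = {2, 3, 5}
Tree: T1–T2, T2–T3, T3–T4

No — vertex 4 appears in no bag.

A tree decomposition must satisfy three properties: every vertex lies in some bag; for every edge, both endpoints lie together in some bag; and for every vertex, the bags containing it form a connected subtree. Here vertex 4 appears in no bag, so the decomposition is invalid.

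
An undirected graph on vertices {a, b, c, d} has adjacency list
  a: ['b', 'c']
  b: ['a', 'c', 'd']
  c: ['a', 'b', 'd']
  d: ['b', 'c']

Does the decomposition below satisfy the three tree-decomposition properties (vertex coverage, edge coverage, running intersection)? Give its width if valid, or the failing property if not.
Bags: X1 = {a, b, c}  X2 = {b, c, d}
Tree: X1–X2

Checking the three conditions: (i) the bags cover all of {a, b, c, d}; (ii) for each edge, some bag contains both endpoints; (iii) the bags containing any fixed vertex form a subtree. All hold, so the decomposition is valid with width 3 − 1 = 2.

Yes; width 2.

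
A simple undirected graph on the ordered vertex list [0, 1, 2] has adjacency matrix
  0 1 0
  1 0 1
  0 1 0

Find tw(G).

A width-1 tree decomposition is:
Bags: B1 = {1, 2}  B2 = {0, 1}
Tree: B1–B2
Every bag has size at most 2, so the width is 2 − 1 = 1 and tw(G) ≤ 1. Any graph with an edge has treewidth ≥ 1, and G has the edge 1–2. Combining the bounds, tw(G) = 1.

1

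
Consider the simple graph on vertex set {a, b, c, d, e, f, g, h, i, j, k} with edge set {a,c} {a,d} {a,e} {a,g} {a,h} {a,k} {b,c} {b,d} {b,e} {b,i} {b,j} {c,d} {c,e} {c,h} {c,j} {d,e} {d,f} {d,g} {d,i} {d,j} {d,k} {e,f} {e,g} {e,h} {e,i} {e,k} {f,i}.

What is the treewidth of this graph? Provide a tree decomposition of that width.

Treewidth 3.
One such decomposition:
Bags: B1 = {b, c, d, e}  B2 = {b, d, e, i}  B3 = {a, c, d, e}  B4 = {b, c, d, j}  B5 = {a, c, e, h}  B6 = {a, d, e, k}  B7 = {a, d, e, g}  B8 = {d, e, f, i}
Tree: B1–B2, B1–B3, B1–B4, B3–B5, B3–B6, B6–B7, B2–B8

Every bag has size at most 4, so the width is 4 − 1 = 3 and tw(G) ≤ 3. On the other hand G contains the 4-clique {b, c, d, j}. A clique must lie in a single bag of any decomposition, so no decomposition can have width below 3. Combining the bounds, tw(G) = 3.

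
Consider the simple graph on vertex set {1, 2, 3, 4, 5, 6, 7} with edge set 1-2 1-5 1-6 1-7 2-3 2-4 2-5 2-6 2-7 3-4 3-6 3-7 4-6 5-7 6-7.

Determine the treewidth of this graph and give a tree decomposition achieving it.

Treewidth 3.
One such decomposition:
Bags: B1 = {1, 2, 6, 7}  B2 = {2, 3, 6, 7}  B3 = {2, 3, 4, 6}  B4 = {1, 2, 5, 7}
Tree: B1–B2, B2–B3, B1–B4

Every bag has size at most 4, so the width is 4 − 1 = 3 and tw(G) ≤ 3. Conversely, {1, 2, 5, 7} is a clique of size 4, and the vertices of any clique must share a bag in every tree decomposition; so some bag has ≥ 4 vertices and tw(G) ≥ 3. Therefore the treewidth is 3.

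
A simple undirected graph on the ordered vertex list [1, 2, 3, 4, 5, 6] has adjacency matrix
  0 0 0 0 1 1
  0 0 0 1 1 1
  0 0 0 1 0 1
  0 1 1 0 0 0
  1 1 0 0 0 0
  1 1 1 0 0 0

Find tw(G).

2

A width-2 tree decomposition is:
Bags: B1 = {1, 2, 5}  B2 = {1, 2, 6}  B3 = {2, 4, 6}  B4 = {3, 4, 6}
Tree: B1–B2, B2–B3, B3–B4
Each bag holds 3 vertices, so the decomposition has width 2, which upper-bounds the treewidth. Since 5–1–6–2–5 is a cycle in G, G is not acyclic. Forests are exactly the graphs of treewidth ≤ 1, so tw(G) ≥ 2. Combining the bounds, tw(G) = 2.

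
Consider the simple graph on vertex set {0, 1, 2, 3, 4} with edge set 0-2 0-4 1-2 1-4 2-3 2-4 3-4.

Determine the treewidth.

2

A width-2 tree decomposition is:
Bags: B1 = {1, 2, 4}  B2 = {0, 2, 4}  B3 = {2, 3, 4}
Tree: B1–B2, B1–B3
Every bag has size at most 3, so the width is 3 − 1 = 2 and tw(G) ≤ 2. For the lower bound, the 3 vertices {0, 2, 4} are pairwise adjacent, and any tree decomposition puts a clique entirely inside one bag — forcing width ≥ 2. The upper and lower bounds meet at 2, so that is the treewidth.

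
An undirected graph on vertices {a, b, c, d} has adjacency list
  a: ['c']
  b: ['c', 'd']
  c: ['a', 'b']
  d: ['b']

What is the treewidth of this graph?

A width-1 tree decomposition is:
Bags: B1 = {b, c}  B2 = {b, d}  B3 = {a, c}
Tree: B1–B2, B1–B3
Every bag has size at most 2, so the width is 2 − 1 = 1 and tw(G) ≤ 1. Any graph with an edge has treewidth ≥ 1, and G has the edge b–c. Therefore the treewidth is 1.

1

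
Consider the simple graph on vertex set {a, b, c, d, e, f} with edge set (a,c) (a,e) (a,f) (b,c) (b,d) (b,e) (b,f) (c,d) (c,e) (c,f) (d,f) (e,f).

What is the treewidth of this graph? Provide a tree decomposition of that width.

Treewidth 3.
One such decomposition:
Bags: B1 = {b, c, d, f}  B2 = {b, c, e, f}  B3 = {a, c, e, f}
Tree: B1–B2, B2–B3

Every bag has size at most 4, so the width is 4 − 1 = 3 and tw(G) ≤ 3. On the other hand G contains the 4-clique {b, c, d, f}. A clique must lie in a single bag of any decomposition, so no decomposition can have width below 3. Hence tw(G) = 3 exactly.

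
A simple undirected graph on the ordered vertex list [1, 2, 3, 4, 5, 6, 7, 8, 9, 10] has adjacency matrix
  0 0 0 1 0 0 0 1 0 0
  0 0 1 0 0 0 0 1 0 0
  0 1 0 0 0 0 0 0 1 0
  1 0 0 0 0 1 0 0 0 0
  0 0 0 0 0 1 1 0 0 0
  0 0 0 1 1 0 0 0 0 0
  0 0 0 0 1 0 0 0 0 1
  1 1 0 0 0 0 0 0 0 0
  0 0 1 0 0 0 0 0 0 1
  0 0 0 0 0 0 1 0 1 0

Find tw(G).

A width-2 tree decomposition is:
Bags: B1 = {2, 3, 8}  B2 = {3, 8, 9}  B3 = {8, 9, 10}  B4 = {7, 8, 10}  B5 = {5, 7, 8}  B6 = {5, 6, 8}  B7 = {4, 6, 8}  B8 = {1, 4, 8}
Tree: B1–B2, B2–B3, B3–B4, B4–B5, B5–B6, B6–B7, B7–B8
The largest bag has 3 vertices, giving width 2; this decomposition certifies tw(G) ≤ 2. For the lower bound, G contains the cycle 8–2–3–9–10–7–5–6–4–1–8, so G is not a forest; only forests have treewidth ≤ 1, hence tw(G) ≥ 2. Hence tw(G) = 2 exactly.

2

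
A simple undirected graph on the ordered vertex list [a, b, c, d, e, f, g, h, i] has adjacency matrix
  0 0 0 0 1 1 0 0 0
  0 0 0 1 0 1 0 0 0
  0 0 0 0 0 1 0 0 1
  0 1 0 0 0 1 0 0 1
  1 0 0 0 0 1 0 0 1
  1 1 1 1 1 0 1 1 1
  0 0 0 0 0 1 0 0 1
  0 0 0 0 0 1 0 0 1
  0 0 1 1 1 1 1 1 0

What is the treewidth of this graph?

2

A width-2 tree decomposition is:
Bags: B1 = {f, h, i}  B2 = {d, f, i}  B3 = {f, g, i}  B4 = {c, f, i}  B5 = {b, d, f}  B6 = {e, f, i}  B7 = {a, e, f}
Tree: B1–B2, B1–B3, B1–B4, B2–B5, B4–B6, B6–B7
Every bag has size at most 3, so the width is 3 − 1 = 2 and tw(G) ≤ 2. On the other hand G contains the 3-clique {a, e, f}. A clique must lie in a single bag of any decomposition, so no decomposition can have width below 2. The upper and lower bounds meet at 2, so that is the treewidth.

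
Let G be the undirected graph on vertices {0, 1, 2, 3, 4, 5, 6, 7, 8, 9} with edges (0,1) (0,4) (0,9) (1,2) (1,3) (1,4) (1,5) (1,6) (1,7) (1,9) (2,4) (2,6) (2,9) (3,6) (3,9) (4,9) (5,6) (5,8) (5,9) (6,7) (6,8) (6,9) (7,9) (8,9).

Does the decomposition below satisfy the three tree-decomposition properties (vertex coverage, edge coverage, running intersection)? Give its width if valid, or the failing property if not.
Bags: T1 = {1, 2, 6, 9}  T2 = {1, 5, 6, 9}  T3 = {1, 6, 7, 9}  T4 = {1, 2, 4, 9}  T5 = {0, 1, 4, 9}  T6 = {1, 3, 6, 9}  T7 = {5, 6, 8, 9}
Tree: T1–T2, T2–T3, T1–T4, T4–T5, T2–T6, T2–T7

Yes; width 3.

Vertex coverage: the bags together contain {0, 1, 2, 3, 4, 5, 6, 7, 8, 9}, the full vertex set. Edge coverage: each edge of G has both endpoints in at least one bag. Running intersection: for every vertex, the bags containing it form a connected subtree. All three properties hold, so this is a valid tree decomposition of width max|bag| − 1 = 3, and hence tw(G) ≤ 3.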